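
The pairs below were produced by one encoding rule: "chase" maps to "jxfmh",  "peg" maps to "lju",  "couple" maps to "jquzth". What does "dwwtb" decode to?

Two steps: reverse the string, then apply a Caesar shift of +5.
Decoding dwwtb: shift back: d−5=y, w−5=r, w−5=r, t−5=o, b−5=w → yrrow; then reverse → worry.

worry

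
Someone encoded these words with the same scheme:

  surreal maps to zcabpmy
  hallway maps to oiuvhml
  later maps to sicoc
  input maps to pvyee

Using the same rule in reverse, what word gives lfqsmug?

In surreal: s→z is +7, u→c is +8, r→a is +9, r→b is +10 — the shift increases by 1 each position. Each letter shifts forward by (position + 7), i.e. 7, 8, 9, … — the shift grows by one for each successive letter.
Undoing it on lfqsmug: l−7=e, f−8=x, q−9=h, s−10=i, m−11=b, u−12=i, g−13=t.

exhibit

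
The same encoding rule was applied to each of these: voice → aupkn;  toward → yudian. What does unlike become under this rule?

ztsqto

In voice: v→a is +5, o→u is +6, i→p is +7, c→k is +8 — the shift increases by 1 each position. Each letter shifts forward by (position + 5), i.e. 5, 6, 7, … — the shift grows by one for each successive letter.
Applying it to unlike: u+5=z, n+6=t, l+7=s, i+8=q, k+9=t, e+10=o.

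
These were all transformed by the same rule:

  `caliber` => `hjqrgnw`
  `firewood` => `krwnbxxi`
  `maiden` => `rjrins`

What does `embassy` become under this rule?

Vowels shift forward by 9 and consonants shift forward by 5.
For embassy: e(vowel)+9=n, m(cons)+5=r, b(cons)+5=g, a(vowel)+9=j, s(cons)+5=x, s(cons)+5=x, y(cons)+5=d.

nrgjxxd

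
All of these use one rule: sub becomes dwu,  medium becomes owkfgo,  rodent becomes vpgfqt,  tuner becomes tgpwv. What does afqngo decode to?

melody

The output letters match the input read backwards, each shifted +2: sub reversed is bus. Read the word backwards and shift each letter +2.
Decoding afqngo: shift back: a−2=y, f−2=d, q−2=o, n−2=l, g−2=e, o−2=m → ydolem; then reverse → melody.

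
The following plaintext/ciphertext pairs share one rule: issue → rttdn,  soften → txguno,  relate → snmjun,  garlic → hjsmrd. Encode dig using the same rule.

erh

The shift depends on letter class: consonant s→t is +1, but vowel i→r is +9. Vowels shift forward by 9 and consonants shift forward by 1.
Applying it to dig: d(cons)+1=e, i(vowel)+9=r, g(cons)+1=h.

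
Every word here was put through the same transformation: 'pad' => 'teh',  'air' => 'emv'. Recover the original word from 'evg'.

arc

Compare letters: p→t is +4, a→e is +4, d→h is +4 — a constant shift. It's a constant shift of +4 (ROT4).
Decoding evg: e−4=a, v−4=r, g−4=c.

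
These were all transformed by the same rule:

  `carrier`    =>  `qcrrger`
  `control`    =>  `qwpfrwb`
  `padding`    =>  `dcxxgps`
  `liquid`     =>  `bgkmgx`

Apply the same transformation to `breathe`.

Each letter's alphabet position (a=0..z=25) is mapped through 7·x+2 mod 26 — an affine cipher.
Applying it to breathe: b(1)→7·1+2≡9=j; r(17)→7·17+2≡17=r; e(4)→7·4+2≡4=e; a(0)→7·0+2≡2=c; t(19)→7·19+2≡5=f; h(7)→7·7+2≡25=z; e(4)→7·4+2≡4=e (all mod 26).

jrecfze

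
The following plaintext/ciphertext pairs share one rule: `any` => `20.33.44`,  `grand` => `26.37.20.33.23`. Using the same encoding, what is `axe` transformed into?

a is letter #1 and maps to 20: an offset of 19. The number is (letter's place in the alphabet, a=1) + 19.
Applying it to axe: a=1→20, x=24→43, e=5→24.

20.43.24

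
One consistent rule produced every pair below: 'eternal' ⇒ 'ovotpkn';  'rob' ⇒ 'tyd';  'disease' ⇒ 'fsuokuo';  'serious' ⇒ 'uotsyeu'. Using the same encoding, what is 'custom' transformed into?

The shift depends on letter class: consonant t→v is +2, but vowel e→o is +10. Vowels shift forward by 10 and consonants shift forward by 2.
On custom: c(cons)+2=e, u(vowel)+10=e, s(cons)+2=u, t(cons)+2=v, o(vowel)+10=y, m(cons)+2=o.

eeuvyo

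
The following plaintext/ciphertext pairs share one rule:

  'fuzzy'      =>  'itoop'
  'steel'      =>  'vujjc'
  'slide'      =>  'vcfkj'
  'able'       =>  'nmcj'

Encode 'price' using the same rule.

ywflj

f(5)→i(8) and u(20)→t(19) fit y≡25x+13 (mod 26); the inverse of 25 mod 26 is 25. Each letter's alphabet position (a=0..z=25) is mapped through 25·x+13 mod 26 — an affine cipher.
On price: p(15)→25·15+13≡24=y; r(17)→25·17+13≡22=w; i(8)→25·8+13≡5=f; c(2)→25·2+13≡11=l; e(4)→25·4+13≡9=j (all mod 26).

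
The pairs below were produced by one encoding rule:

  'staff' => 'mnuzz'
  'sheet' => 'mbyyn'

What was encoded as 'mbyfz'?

Compare letters: s→m is +20, t→n is +20, a→u is +20 — a constant shift. It's a constant shift of +20 (ROT20).
Undoing it on mbyfz: m−20=s, b−20=h, y−20=e, f−20=l, z−20=f.

shelf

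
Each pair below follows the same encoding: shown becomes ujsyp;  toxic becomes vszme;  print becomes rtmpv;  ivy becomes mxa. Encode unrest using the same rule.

yptiuv

The rule splits by letter class: vowels +4, consonants +2.
On unrest: u(vowel)+4=y, n(cons)+2=p, r(cons)+2=t, e(vowel)+4=i, s(cons)+2=u, t(cons)+2=v.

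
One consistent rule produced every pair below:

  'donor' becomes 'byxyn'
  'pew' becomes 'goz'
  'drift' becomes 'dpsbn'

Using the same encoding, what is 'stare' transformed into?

The output letters match the input read backwards, each shifted +10: donor reversed is ronod. Read the word backwards and shift each letter +10.
Applying it to stare: reverse → erats; then shift: e+10=o, r+10=b, a+10=k, t+10=d, s+10=c.

obkdc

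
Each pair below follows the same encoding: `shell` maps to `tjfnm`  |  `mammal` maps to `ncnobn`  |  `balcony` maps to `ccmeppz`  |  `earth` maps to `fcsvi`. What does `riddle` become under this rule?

skefmg

Shifts by position in shell: pos 0: s→t (+1), pos 1: h→j (+2), pos 2: e→f (+1), pos 3: l→n (+2) — repeating every 2. It's a Vigenère-style cipher with numeric key [1,2]: position i shifts by key[i mod 2].
On riddle: r+1=s, i+2=k, d+1=e, d+2=f, l+1=m, e+2=g.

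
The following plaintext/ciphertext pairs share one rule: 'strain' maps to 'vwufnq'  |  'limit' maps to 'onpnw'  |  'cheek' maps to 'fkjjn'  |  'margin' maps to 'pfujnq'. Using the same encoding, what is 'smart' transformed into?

The shift depends on letter class: consonant s→v is +3, but vowel a→f is +5. The rule splits by letter class: vowels +5, consonants +3.
For smart: s(cons)+3=v, m(cons)+3=p, a(vowel)+5=f, r(cons)+3=u, t(cons)+3=w.

vpfuw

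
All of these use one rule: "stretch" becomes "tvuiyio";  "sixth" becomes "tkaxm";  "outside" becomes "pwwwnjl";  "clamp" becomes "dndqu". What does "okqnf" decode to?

ninja

In stretch: s→t is +1, t→v is +2, r→u is +3, e→i is +4 — the shift increases by 1 each position. The shift increases by 1 at each position, starting from +1: 1, 2, 3, ….
Reversing it on okqnf: o−1=n, k−2=i, q−3=n, n−4=j, f−5=a.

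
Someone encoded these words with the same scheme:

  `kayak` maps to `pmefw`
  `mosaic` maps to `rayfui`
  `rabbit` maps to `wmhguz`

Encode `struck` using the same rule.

xfxzoq

Shifts by position in kayak: pos 0: k→p (+5), pos 1: a→m (+12), pos 2: y→e (+6), pos 3: a→f (+5), pos 4: k→w (+12) — repeating every 3. The shifts repeat in a cycle of length 3: positions 0,1,… shift by +5, +12, +6, then the pattern repeats.
For struck: s+5=x, t+12=f, r+6=x, u+5=z, c+12=o, k+6=q.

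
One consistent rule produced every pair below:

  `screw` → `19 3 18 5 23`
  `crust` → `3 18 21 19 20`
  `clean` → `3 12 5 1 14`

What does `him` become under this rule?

8 9 13

Letters become their 1-indexed alphabet positions: a=1 … z=26.
Applying it to him: h=8→8, i=9→9, m=13→13.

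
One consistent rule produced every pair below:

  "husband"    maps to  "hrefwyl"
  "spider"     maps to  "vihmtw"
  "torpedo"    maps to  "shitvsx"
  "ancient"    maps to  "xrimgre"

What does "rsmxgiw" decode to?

The output letters match the input read backwards, each shifted +4: husband reversed is dnabsuh. The word is reversed, then every letter is shifted forward by 4.
Reversing it on rsmxgiw: shift back: r−4=n, s−4=o, m−4=i, x−4=t, g−4=c, i−4=e, w−4=s → noitces; then reverse → section.

section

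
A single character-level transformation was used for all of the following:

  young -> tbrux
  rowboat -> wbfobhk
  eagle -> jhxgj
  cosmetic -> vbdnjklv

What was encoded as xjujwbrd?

generous

This is an affine cipher: with a=0,…,z=25, each position x becomes (7x+7) mod 26.
Reversing it on xjujwbrd: x(23)→15·(23−7)≡6=g; j(9)→15·(9−7)≡4=e; u(20)→15·(20−7)≡13=n; j(9)→15·(9−7)≡4=e; w(22)→15·(22−7)≡17=r; b(1)→15·(1−7)≡14=o; r(17)→15·(17−7)≡20=u; d(3)→15·(3−7)≡18=s (all mod 26).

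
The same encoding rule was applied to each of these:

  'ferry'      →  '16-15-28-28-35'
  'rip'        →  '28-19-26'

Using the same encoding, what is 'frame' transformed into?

16-28-11-23-15

f is letter #6 and maps to 16: an offset of 10. The number is (letter's place in the alphabet, a=1) + 10.
For frame: f=6→16, r=18→28, a=1→11, m=13→23, e=5→15.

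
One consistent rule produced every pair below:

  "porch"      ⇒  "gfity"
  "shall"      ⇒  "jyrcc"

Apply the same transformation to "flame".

wcrdv

Compare letters: p→g is +17, o→f is +17, r→i is +17 — a constant shift. This is a Caesar cipher with shift 17.
Applying it to flame: f+17=w, l+17=c, a+17=r, m+17=d, e+17=v.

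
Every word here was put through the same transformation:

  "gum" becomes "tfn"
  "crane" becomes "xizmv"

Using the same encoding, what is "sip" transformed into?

hrk

This is the alphabet-reversal cipher (Atbash): a becomes z, b becomes y, etc.
Applying it to sip: s↔h, i↔r, p↔k.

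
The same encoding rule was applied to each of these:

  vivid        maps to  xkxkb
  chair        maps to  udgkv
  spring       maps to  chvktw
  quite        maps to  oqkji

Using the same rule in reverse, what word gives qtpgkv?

unfair

v(21)→x(23) and i(8)→k(10) fit y≡7x+6 (mod 26); the inverse of 7 mod 26 is 15. Treating letters as 0–25, the rule is x ↦ 7x + 6 (mod 26).
Reversing it on qtpgkv: q(16)→15·(16−6)≡20=u; t(19)→15·(19−6)≡13=n; p(15)→15·(15−6)≡5=f; g(6)→15·(6−6)≡0=a; k(10)→15·(10−6)≡8=i; v(21)→15·(21−6)≡17=r (all mod 26).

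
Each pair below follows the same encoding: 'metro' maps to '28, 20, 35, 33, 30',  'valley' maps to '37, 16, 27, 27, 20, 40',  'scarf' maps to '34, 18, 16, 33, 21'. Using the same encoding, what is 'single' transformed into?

34, 24, 29, 22, 27, 20

m is letter #13 and maps to 28: an offset of 15. The number is (letter's place in the alphabet, a=1) + 15.
Applying it to single: s=19→34, i=9→24, n=14→29, g=7→22, l=12→27, e=5→20.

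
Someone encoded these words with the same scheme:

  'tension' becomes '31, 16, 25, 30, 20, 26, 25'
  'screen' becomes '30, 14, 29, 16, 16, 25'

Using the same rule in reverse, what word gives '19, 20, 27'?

t is letter #20 and maps to 31: an offset of 11. Each letter is replaced by its alphabet position (a=1..z=26) + 11.
Decoding 19, 20, 27: 19→(19−11)÷1=8=h, 20→(20−11)÷1=9=i, 27→(27−11)÷1=16=p.

hip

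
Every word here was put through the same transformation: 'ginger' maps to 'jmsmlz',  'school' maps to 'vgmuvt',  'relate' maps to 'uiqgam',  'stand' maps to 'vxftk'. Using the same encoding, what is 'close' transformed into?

In ginger: g→j is +3, i→m is +4, n→s is +5, g→m is +6 — the shift increases by 1 each position. The shift increases by 1 at each position, starting from +3: 3, 4, 5, ….
On close: c+3=f, l+4=p, o+5=t, s+6=y, e+7=l.

fptyl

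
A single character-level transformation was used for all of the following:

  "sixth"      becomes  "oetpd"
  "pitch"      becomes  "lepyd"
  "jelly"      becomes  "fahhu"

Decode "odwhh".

Compare letters: s→o is +22, i→e is +22, x→t is +22 — a constant shift. Every letter moves 22 places later in the alphabet, wrapping around z→a.
Reversing it on odwhh: o−22=s, d−22=h, w−22=a, h−22=l, h−22=l.

shall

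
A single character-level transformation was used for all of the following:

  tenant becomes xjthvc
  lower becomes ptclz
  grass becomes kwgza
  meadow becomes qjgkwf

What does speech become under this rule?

Each letter shifts forward by (position + 4), i.e. 4, 5, 6, … — the shift grows by one for each successive letter.
For speech: s+4=w, p+5=u, e+6=k, e+7=l, c+8=k, h+9=q.

wuklkq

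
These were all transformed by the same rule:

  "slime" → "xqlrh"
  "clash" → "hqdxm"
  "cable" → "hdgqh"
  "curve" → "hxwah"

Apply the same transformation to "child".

The rule splits by letter class: vowels +3, consonants +5.
On child: c(cons)+5=h, h(cons)+5=m, i(vowel)+3=l, l(cons)+5=q, d(cons)+5=i.

hmlqi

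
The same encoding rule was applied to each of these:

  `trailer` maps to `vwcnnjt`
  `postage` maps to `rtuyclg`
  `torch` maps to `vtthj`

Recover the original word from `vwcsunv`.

transit

Shifts by position in trailer: pos 0: t→v (+2), pos 1: r→w (+5), pos 2: a→c (+2), pos 3: i→n (+5) — repeating every 2. A repeating key of period 2 is used — shifts +2, +5 over and over.
Reversing it on vwcsunv: v−2=t, w−5=r, c−2=a, s−5=n, u−2=s, n−5=i, v−2=t.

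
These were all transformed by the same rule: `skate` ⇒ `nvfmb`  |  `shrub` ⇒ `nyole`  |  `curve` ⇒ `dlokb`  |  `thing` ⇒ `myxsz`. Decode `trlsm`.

Treating letters as 0–25, the rule is x ↦ 25x + 5 (mod 26).
Undoing it on trlsm: t(19)→25·(19−5)≡12=m; r(17)→25·(17−5)≡14=o; l(11)→25·(11−5)≡20=u; s(18)→25·(18−5)≡13=n; m(12)→25·(12−5)≡19=t (all mod 26).

mount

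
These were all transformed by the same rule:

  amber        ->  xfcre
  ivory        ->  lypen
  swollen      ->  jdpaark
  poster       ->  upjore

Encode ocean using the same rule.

a(0)→x(23) and m(12)→f(5) fit y≡5x+23 (mod 26); the inverse of 5 mod 26 is 21. Each letter's alphabet position (a=0..z=25) is mapped through 5·x+23 mod 26 — an affine cipher.
Applying it to ocean: o(14)→5·14+23≡15=p; c(2)→5·2+23≡7=h; e(4)→5·4+23≡17=r; a(0)→5·0+23≡23=x; n(13)→5·13+23≡10=k (all mod 26).

phrxk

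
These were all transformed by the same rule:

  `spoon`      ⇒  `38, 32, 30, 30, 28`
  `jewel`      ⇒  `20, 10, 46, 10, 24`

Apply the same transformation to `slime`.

38, 24, 18, 26, 10

s(#19)→38 and p(#16)→32: differences scale by 2, so n = 2·pos + 0. Each letter becomes 2×(its alphabet position, a=1..z=26).
Applying it to slime: s=19→38, l=12→24, i=9→18, m=13→26, e=5→10.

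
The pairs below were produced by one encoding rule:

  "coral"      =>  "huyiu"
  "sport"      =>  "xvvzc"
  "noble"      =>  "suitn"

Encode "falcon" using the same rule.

In coral: c→h is +5, o→u is +6, r→y is +7, a→i is +8 — the shift increases by 1 each position. Letter i (0-indexed) is shifted by i+5, so successive shifts are 5, 6, 7, ….
On falcon: f+5=k, a+6=g, l+7=s, c+8=k, o+9=x, n+10=x.

kgskxx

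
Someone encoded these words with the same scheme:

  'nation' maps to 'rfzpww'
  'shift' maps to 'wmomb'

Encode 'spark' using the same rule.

In nation: n→r is +4, a→f is +5, t→z is +6, i→p is +7 — the shift increases by 1 each position. Each letter shifts forward by (position + 4), i.e. 4, 5, 6, … — the shift grows by one for each successive letter.
On spark: s+4=w, p+5=u, a+6=g, r+7=y, k+8=s.

wugys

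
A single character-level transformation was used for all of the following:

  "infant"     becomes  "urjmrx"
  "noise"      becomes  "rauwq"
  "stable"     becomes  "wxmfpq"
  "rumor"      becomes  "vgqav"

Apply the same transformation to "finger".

The rule splits by letter class: vowels +12, consonants +4.
For finger: f(cons)+4=j, i(vowel)+12=u, n(cons)+4=r, g(cons)+4=k, e(vowel)+12=q, r(cons)+4=v.

jurkqv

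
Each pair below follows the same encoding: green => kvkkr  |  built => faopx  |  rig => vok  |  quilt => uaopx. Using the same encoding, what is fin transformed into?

jor

Two shifts are in play — +6 for a/e/i/o/u, +4 for every other letter.
On fin: f(cons)+4=j, i(vowel)+6=o, n(cons)+4=r.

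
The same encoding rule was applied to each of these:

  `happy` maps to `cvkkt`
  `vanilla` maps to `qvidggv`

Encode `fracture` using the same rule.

Compare letters: h→c is +21, a→v is +21, p→k is +21 — a constant shift. Every letter moves 21 places later in the alphabet, wrapping around z→a.
On fracture: f+21=a, r+21=m, a+21=v, c+21=x, t+21=o, u+21=p, r+21=m, e+21=z.

amvxopmz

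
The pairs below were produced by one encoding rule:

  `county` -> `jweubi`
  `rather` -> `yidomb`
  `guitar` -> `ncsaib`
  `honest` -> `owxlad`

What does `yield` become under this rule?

fqosl

Shifts by position in county: pos 0: c→j (+7), pos 1: o→w (+8), pos 2: u→e (+10), pos 3: n→u (+7), pos 4: t→b (+8), pos 5: y→i (+10) — repeating every 3. A repeating key of period 3 is used — shifts +7, +8, +10 over and over.
Applying it to yield: y+7=f, i+8=q, e+10=o, l+7=s, d+8=l.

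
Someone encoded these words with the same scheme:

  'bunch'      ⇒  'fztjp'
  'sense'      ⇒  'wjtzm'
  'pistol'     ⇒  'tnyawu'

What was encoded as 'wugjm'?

In bunch: b→f is +4, u→z is +5, n→t is +6, c→j is +7 — the shift increases by 1 each position. Letter i (0-indexed) is shifted by i+4, so successive shifts are 4, 5, 6, ….
Undoing it on wugjm: w−4=s, u−5=p, g−6=a, j−7=c, m−8=e.

space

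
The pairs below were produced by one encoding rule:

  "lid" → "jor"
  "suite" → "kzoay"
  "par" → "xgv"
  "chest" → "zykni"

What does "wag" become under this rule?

The output letters match the input read backwards, each shifted +6: lid reversed is dil. Two steps: reverse the string, then apply a Caesar shift of +6.
On wag: reverse → gaw; then shift: g+6=m, a+6=g, w+6=c.

mgc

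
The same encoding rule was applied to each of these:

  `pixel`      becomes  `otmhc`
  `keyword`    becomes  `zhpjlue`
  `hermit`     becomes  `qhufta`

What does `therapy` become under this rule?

aqhuvop

Each letter's alphabet position (a=0..z=25) is mapped through 3·x+21 mod 26 — an affine cipher.
For therapy: t(19)→3·19+21≡0=a; h(7)→3·7+21≡16=q; e(4)→3·4+21≡7=h; r(17)→3·17+21≡20=u; a(0)→3·0+21≡21=v; p(15)→3·15+21≡14=o; y(24)→3·24+21≡15=p (all mod 26).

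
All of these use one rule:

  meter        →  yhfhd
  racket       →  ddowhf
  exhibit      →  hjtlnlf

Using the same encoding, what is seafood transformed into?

The rule splits by letter class: vowels +3, consonants +12.
For seafood: s(cons)+12=e, e(vowel)+3=h, a(vowel)+3=d, f(cons)+12=r, o(vowel)+3=r, o(vowel)+3=r, d(cons)+12=p.

ehdrrrp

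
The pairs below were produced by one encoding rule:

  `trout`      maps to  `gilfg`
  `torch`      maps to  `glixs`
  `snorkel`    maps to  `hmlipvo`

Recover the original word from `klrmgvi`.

pointer

Each pair mirrors across the alphabet (t↔g, r↔i, o↔l): positions sum to 25. Letters are reflected about the middle of the alphabet (position → 25−position): Atbash.
Undoing it on klrmgvi: k↔p, l↔o, r↔i, m↔n, g↔t, v↔e, i↔r.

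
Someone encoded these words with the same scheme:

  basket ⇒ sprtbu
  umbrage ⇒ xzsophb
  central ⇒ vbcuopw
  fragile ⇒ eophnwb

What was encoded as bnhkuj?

b(1)→s(18) and a(0)→p(15) fit y≡3x+15 (mod 26); the inverse of 3 mod 26 is 9. This is an affine cipher: with a=0,…,z=25, each position x becomes (3x+15) mod 26.
Reversing it on bnhkuj: b(1)→9·(1−15)≡4=e; n(13)→9·(13−15)≡8=i; h(7)→9·(7−15)≡6=g; k(10)→9·(10−15)≡7=h; u(20)→9·(20−15)≡19=t; j(9)→9·(9−15)≡24=y (all mod 26).

eighty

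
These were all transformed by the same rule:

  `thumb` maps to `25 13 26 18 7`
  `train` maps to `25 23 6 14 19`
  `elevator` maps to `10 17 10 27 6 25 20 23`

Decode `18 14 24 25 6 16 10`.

mistake

t is letter #20 and maps to 25: an offset of 5. The number is (letter's place in the alphabet, a=1) + 5.
Reversing it on 18 14 24 25 6 16 10: 18→(18−5)÷1=13=m, 14→(14−5)÷1=9=i, 24→(24−5)÷1=19=s, 25→(25−5)÷1=20=t, 6→(6−5)÷1=1=a, 16→(16−5)÷1=11=k, 10→(10−5)÷1=5=e.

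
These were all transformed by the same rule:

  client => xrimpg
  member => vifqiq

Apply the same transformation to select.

The word is reversed, then every letter is shifted forward by 4.
For select: reverse → tceles; then shift: t+4=x, c+4=g, e+4=i, l+4=p, e+4=i, s+4=w.

xgipiw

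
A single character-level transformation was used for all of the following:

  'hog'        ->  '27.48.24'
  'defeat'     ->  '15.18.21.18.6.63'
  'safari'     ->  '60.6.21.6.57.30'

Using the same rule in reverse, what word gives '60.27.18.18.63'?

sheet

h(#8)→27 and o(#15)→48: differences scale by 3, so n = 3·pos + 3. The formula is n = 3×(alphabet index, a=1) + 3.
Decoding 60.27.18.18.63: 60→(60−3)÷3=19=s, 27→(27−3)÷3=8=h, 18→(18−3)÷3=5=e, 18→(18−3)÷3=5=e, 63→(63−3)÷3=20=t.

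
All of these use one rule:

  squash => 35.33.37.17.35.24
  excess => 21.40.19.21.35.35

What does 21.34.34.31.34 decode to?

error

s is letter #19 and maps to 35: an offset of 16. Each letter is replaced by its alphabet position (a=1..z=26) + 16.
Decoding 21.34.34.31.34: 21→(21−16)÷1=5=e, 34→(34−16)÷1=18=r, 34→(34−16)÷1=18=r, 31→(31−16)÷1=15=o, 34→(34−16)÷1=18=r.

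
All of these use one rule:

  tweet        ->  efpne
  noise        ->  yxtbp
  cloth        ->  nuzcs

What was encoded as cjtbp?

raise

Shifts by position in tweet: pos 0: t→e (+11), pos 1: w→f (+9), pos 2: e→p (+11), pos 3: e→n (+9) — repeating every 2. It's a Vigenère-style cipher with numeric key [11,9]: position i shifts by key[i mod 2].
Decoding cjtbp: c−11=r, j−9=a, t−11=i, b−9=s, p−11=e.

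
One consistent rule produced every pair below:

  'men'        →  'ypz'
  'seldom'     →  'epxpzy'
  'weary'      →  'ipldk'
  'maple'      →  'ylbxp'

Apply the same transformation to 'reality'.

dplxtfk

The shift depends on letter class: consonant m→y is +12, but vowel e→p is +11. Two shifts are in play — +11 for a/e/i/o/u, +12 for every other letter.
Applying it to reality: r(cons)+12=d, e(vowel)+11=p, a(vowel)+11=l, l(cons)+12=x, i(vowel)+11=t, t(cons)+12=f, y(cons)+12=k.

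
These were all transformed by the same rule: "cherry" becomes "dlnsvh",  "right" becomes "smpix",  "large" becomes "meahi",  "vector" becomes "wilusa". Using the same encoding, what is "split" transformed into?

ttujx

It's a Vigenère-style cipher with numeric key [1,4,9]: position i shifts by key[i mod 3].
Applying it to split: s+1=t, p+4=t, l+9=u, i+1=j, t+4=x.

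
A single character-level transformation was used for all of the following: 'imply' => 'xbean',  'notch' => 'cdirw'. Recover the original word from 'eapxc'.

Compare letters: i→x is +15, m→b is +15, p→e is +15 — a constant shift. Every letter moves 15 places later in the alphabet, wrapping around z→a.
Undoing it on eapxc: e−15=p, a−15=l, p−15=a, x−15=i, c−15=n.

plain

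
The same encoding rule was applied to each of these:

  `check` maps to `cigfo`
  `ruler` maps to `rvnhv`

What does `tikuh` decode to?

third

In check: c→c is +0, h→i is +1, e→g is +2, c→f is +3 — the shift increases by 1 each position. Letter i (0-indexed) is shifted by i+0, so successive shifts are 0, 1, 2, ….
Decoding tikuh: t−0=t, i−1=h, k−2=i, u−3=r, h−4=d.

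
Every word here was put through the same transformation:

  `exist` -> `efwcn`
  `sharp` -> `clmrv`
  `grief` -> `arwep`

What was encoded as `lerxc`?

herbs

e(4)→e(4) and x(23)→f(5) fit y≡11x+12 (mod 26); the inverse of 11 mod 26 is 19. Each letter's alphabet position (a=0..z=25) is mapped through 11·x+12 mod 26 — an affine cipher.
Undoing it on lerxc: l(11)→19·(11−12)≡7=h; e(4)→19·(4−12)≡4=e; r(17)→19·(17−12)≡17=r; x(23)→19·(23−12)≡1=b; c(2)→19·(2−12)≡18=s (all mod 26).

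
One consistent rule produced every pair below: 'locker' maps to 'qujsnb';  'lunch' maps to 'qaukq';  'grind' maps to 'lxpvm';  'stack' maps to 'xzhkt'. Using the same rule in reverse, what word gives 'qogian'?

lizard

In locker: l→q is +5, o→u is +6, c→j is +7, k→s is +8 — the shift increases by 1 each position. Letter i (0-indexed) is shifted by i+5, so successive shifts are 5, 6, 7, ….
Reversing it on qogian: q−5=l, o−6=i, g−7=z, i−8=a, a−9=r, n−10=d.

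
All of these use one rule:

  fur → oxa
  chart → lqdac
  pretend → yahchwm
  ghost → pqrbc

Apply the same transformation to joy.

srh

The shift depends on letter class: consonant f→o is +9, but vowel u→x is +3. The rule splits by letter class: vowels +3, consonants +9.
Applying it to joy: j(cons)+9=s, o(vowel)+3=r, y(cons)+9=h.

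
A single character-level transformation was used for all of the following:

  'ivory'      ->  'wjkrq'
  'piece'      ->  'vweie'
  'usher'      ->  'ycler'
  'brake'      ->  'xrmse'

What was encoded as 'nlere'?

there

i(8)→w(22) and v(21)→j(9) fit y≡11x+12 (mod 26); the inverse of 11 mod 26 is 19. This is an affine cipher: with a=0,…,z=25, each position x becomes (11x+12) mod 26.
Decoding nlere: n(13)→19·(13−12)≡19=t; l(11)→19·(11−12)≡7=h; e(4)→19·(4−12)≡4=e; r(17)→19·(17−12)≡17=r; e(4)→19·(4−12)≡4=e (all mod 26).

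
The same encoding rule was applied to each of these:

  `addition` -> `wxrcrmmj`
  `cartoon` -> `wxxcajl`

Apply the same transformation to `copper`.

anyyxl

The word is reversed, then every letter is shifted forward by 9.
For copper: reverse → reppoc; then shift: r+9=a, e+9=n, p+9=y, p+9=y, o+9=x, c+9=l.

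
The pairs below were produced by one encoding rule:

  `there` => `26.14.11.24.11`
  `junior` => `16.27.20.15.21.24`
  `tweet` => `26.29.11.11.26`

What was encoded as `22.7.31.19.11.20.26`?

payment

The number is (letter's place in the alphabet, a=1) + 6.
Decoding 22.7.31.19.11.20.26: 22→(22−6)÷1=16=p, 7→(7−6)÷1=1=a, 31→(31−6)÷1=25=y, 19→(19−6)÷1=13=m, 11→(11−6)÷1=5=e, 20→(20−6)÷1=14=n, 26→(26−6)÷1=20=t.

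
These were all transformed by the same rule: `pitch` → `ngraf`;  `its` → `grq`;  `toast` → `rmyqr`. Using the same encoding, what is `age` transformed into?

Compare letters: p→n is +24, i→g is +24, t→r is +24 — a constant shift. It's a constant shift of +24 (ROT24).
For age: a+24=y, g+24=e, e+24=c.

yec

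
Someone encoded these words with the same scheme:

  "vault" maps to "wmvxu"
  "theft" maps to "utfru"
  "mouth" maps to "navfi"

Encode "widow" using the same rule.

xueax

Shifts by position in vault: pos 0: v→w (+1), pos 1: a→m (+12), pos 2: u→v (+1), pos 3: l→x (+12) — repeating every 2. It's a Vigenère-style cipher with numeric key [1,12]: position i shifts by key[i mod 2].
Applying it to widow: w+1=x, i+12=u, d+1=e, o+12=a, w+1=x.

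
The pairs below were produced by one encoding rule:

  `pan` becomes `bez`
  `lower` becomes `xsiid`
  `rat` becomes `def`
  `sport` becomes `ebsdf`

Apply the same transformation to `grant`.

The shift depends on letter class: consonant p→b is +12, but vowel a→e is +4. Two shifts are in play — +4 for a/e/i/o/u, +12 for every other letter.
On grant: g(cons)+12=s, r(cons)+12=d, a(vowel)+4=e, n(cons)+12=z, t(cons)+12=f.

sdezf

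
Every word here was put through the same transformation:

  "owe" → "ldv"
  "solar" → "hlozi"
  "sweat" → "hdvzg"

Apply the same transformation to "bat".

This is the alphabet-reversal cipher (Atbash): a becomes z, b becomes y, etc.
Applying it to bat: b↔y, a↔z, t↔g.

yzg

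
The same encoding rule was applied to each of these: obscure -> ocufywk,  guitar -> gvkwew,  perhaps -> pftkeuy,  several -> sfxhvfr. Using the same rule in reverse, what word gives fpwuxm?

fourth

In obscure: o→o is +0, b→c is +1, s→u is +2, c→f is +3 — the shift increases by 1 each position. Letter i (0-indexed) is shifted by i+0, so successive shifts are 0, 1, 2, ….
Decoding fpwuxm: f−0=f, p−1=o, w−2=u, u−3=r, x−4=t, m−5=h.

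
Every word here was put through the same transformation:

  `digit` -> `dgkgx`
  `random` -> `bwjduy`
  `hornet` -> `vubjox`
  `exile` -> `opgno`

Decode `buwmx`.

This is an affine cipher: with a=0,…,z=25, each position x becomes (11x+22) mod 26.
Undoing it on buwmx: b(1)→19·(1−22)≡17=r; u(20)→19·(20−22)≡14=o; w(22)→19·(22−22)≡0=a; m(12)→19·(12−22)≡18=s; x(23)→19·(23−22)≡19=t (all mod 26).

roast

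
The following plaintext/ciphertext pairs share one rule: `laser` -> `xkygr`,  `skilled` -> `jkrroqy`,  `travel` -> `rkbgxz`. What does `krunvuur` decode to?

loophole

Two steps: reverse the string, then apply a Caesar shift of +6.
Undoing it on krunvuur: shift back: k−6=e, r−6=l, u−6=o, n−6=h, v−6=p, u−6=o, u−6=o, r−6=l → elohpool; then reverse → loophole.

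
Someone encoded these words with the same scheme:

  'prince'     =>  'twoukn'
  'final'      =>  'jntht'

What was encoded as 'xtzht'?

In prince: p→t is +4, r→w is +5, i→o is +6, n→u is +7 — the shift increases by 1 each position. Each letter shifts forward by (position + 4), i.e. 4, 5, 6, … — the shift grows by one for each successive letter.
Undoing it on xtzht: x−4=t, t−5=o, z−6=t, h−7=a, t−8=l.

total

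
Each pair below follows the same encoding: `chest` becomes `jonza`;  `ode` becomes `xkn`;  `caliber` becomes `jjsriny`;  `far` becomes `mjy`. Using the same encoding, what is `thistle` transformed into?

aorzasn

Vowels shift forward by 9 and consonants shift forward by 7.
For thistle: t(cons)+7=a, h(cons)+7=o, i(vowel)+9=r, s(cons)+7=z, t(cons)+7=a, l(cons)+7=s, e(vowel)+9=n.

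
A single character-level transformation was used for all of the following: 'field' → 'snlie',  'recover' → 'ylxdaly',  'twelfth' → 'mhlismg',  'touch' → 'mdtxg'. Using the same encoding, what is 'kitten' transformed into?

bnmmlw

f(5)→s(18) and i(8)→n(13) fit y≡7x+9 (mod 26); the inverse of 7 mod 26 is 15. Each letter's alphabet position (a=0..z=25) is mapped through 7·x+9 mod 26 — an affine cipher.
For kitten: k(10)→7·10+9≡1=b; i(8)→7·8+9≡13=n; t(19)→7·19+9≡12=m; t(19)→7·19+9≡12=m; e(4)→7·4+9≡11=l; n(13)→7·13+9≡22=w (all mod 26).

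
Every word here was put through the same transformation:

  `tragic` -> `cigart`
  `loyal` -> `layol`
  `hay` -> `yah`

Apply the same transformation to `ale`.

The output letters match the input read backwards: tragic reversed is cigart. It's just the letters in reverse order.
For ale: reverse → ela.

ela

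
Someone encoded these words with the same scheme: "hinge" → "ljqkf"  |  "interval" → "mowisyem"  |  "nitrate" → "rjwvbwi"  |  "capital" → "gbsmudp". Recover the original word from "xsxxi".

truth

A repeating key of period 3 is used — shifts +4, +1, +3 over and over.
Undoing it on xsxxi: x−4=t, s−1=r, x−3=u, x−4=t, i−1=h.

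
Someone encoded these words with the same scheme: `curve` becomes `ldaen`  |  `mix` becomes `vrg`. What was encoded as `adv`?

rum

Compare letters: c→l is +9, u→d is +9, r→a is +9 — a constant shift. This is a Caesar cipher with shift 9.
Reversing it on adv: a−9=r, d−9=u, v−9=m.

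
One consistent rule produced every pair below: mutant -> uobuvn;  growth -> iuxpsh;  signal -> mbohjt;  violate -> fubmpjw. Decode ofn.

The output letters match the input read backwards, each shifted +1: mutant reversed is tnatum. The word is reversed, then every letter is shifted forward by 1.
Reversing it on ofn: shift back: o−1=n, f−1=e, n−1=m → nem; then reverse → men.

men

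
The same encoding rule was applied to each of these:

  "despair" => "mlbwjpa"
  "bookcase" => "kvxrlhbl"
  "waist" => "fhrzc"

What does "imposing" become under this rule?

A repeating key of period 2 is used — shifts +9, +7 over and over.
For imposing: i+9=r, m+7=t, p+9=y, o+7=v, s+9=b, i+7=p, n+9=w, g+7=n.

rtyvbpwn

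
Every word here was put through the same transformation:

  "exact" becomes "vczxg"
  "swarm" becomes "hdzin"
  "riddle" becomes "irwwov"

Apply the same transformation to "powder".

Each pair mirrors across the alphabet (e↔v, x↔c, a↔z): positions sum to 25. Each letter is replaced by its mirror in the alphabet: a↔z, b↔y, c↔x, and so on (the Atbash cipher).
Applying it to powder: p↔k, o↔l, w↔d, d↔w, e↔v, r↔i.

kldwvi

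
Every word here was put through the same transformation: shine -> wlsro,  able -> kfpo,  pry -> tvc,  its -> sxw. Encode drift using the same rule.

The shift depends on letter class: consonant s→w is +4, but vowel i→s is +10. The rule splits by letter class: vowels +10, consonants +4.
On drift: d(cons)+4=h, r(cons)+4=v, i(vowel)+10=s, f(cons)+4=j, t(cons)+4=x.

hvsjx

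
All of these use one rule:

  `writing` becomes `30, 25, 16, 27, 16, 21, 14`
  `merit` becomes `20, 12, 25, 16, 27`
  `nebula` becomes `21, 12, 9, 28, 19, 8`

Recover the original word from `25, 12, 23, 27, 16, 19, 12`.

w is letter #23 and maps to 30: an offset of 7. Each letter is replaced by its alphabet position (a=1..z=26) + 7.
Decoding 25, 12, 23, 27, 16, 19, 12: 25→(25−7)÷1=18=r, 12→(12−7)÷1=5=e, 23→(23−7)÷1=16=p, 27→(27−7)÷1=20=t, 16→(16−7)÷1=9=i, 19→(19−7)÷1=12=l, 12→(12−7)÷1=5=e.

reptile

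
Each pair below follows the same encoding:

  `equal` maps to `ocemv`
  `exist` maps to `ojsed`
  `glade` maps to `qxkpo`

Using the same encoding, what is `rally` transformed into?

Shifts by position in equal: pos 0: e→o (+10), pos 1: q→c (+12), pos 2: u→e (+10), pos 3: a→m (+12) — repeating every 2. It's a Vigenère-style cipher with numeric key [10,12]: position i shifts by key[i mod 2].
Applying it to rally: r+10=b, a+12=m, l+10=v, l+12=x, y+10=i.

bmvxi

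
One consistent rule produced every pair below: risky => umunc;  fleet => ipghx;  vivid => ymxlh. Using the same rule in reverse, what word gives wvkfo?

Shifts by position in risky: pos 0: r→u (+3), pos 1: i→m (+4), pos 2: s→u (+2), pos 3: k→n (+3), pos 4: y→c (+4) — repeating every 3. It's a Vigenère-style cipher with numeric key [3,4,2]: position i shifts by key[i mod 3].
Reversing it on wvkfo: w−3=t, v−4=r, k−2=i, f−3=c, o−4=k.

trick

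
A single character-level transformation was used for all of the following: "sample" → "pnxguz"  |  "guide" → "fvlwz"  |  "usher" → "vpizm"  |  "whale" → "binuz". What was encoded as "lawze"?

index

s(18)→p(15) and a(0)→n(13) fit y≡3x+13 (mod 26); the inverse of 3 mod 26 is 9. Treating letters as 0–25, the rule is x ↦ 3x + 13 (mod 26).
Reversing it on lawze: l(11)→9·(11−13)≡8=i; a(0)→9·(0−13)≡13=n; w(22)→9·(22−13)≡3=d; z(25)→9·(25−13)≡4=e; e(4)→9·(4−13)≡23=x (all mod 26).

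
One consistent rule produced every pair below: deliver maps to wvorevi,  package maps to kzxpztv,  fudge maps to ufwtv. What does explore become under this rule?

vckoliv

Each pair mirrors across the alphabet (d↔w, e↔v, l↔o): positions sum to 25. Each letter is replaced by its mirror in the alphabet: a↔z, b↔y, c↔x, and so on (the Atbash cipher).
For explore: e↔v, x↔c, p↔k, l↔o, o↔l, r↔i, e↔v.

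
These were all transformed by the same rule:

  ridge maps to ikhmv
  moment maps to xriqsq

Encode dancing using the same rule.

The output letters match the input read backwards, each shifted +4: ridge reversed is egdir. The word is reversed, then every letter is shifted forward by 4.
On dancing: reverse → gnicnad; then shift: g+4=k, n+4=r, i+4=m, c+4=g, n+4=r, a+4=e, d+4=h.

krmgreh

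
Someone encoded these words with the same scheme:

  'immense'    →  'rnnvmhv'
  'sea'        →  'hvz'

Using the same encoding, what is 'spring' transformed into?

Each pair mirrors across the alphabet (i↔r, m↔n, m↔n): positions sum to 25. Letters are reflected about the middle of the alphabet (position → 25−position): Atbash.
Applying it to spring: s↔h, p↔k, r↔i, i↔r, n↔m, g↔t.

hkirmt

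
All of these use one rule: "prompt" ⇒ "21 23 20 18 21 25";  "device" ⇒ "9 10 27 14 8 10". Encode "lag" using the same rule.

p is letter #16 and maps to 21: an offset of 5. Each letter is replaced by its alphabet position (a=1..z=26) + 5.
For lag: l=12→17, a=1→6, g=7→12.

17 6 12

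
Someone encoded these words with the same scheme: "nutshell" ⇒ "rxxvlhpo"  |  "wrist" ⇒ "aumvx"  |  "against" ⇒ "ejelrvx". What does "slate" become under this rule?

A repeating key of period 2 is used — shifts +4, +3 over and over.
On slate: s+4=w, l+3=o, a+4=e, t+3=w, e+4=i.

woewi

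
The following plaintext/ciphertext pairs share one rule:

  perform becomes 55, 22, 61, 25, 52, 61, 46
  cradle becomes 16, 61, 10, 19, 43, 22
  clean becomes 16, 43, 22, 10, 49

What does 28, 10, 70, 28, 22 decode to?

p(#16)→55 and e(#5)→22: differences scale by 3, so n = 3·pos + 7. Each letter becomes 3×(its alphabet position, a=1..z=26) + 7.
Decoding 28, 10, 70, 28, 22: 28→(28−7)÷3=7=g, 10→(10−7)÷3=1=a, 70→(70−7)÷3=21=u, 28→(28−7)÷3=7=g, 22→(22−7)÷3=5=e.

gauge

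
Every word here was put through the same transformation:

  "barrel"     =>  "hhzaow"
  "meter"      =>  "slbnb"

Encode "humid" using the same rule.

In barrel: b→h is +6, a→h is +7, r→z is +8, r→a is +9 — the shift increases by 1 each position. Letter i (0-indexed) is shifted by i+6, so successive shifts are 6, 7, 8, ….
For humid: h+6=n, u+7=b, m+8=u, i+9=r, d+10=n.

nburn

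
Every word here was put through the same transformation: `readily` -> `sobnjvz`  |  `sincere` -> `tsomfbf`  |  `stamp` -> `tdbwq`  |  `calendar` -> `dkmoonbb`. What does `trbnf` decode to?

shade

Shifts by position in readily: pos 0: r→s (+1), pos 1: e→o (+10), pos 2: a→b (+1), pos 3: d→n (+10) — repeating every 2. It's a Vigenère-style cipher with numeric key [1,10]: position i shifts by key[i mod 2].
Undoing it on trbnf: t−1=s, r−10=h, b−1=a, n−10=d, f−1=e.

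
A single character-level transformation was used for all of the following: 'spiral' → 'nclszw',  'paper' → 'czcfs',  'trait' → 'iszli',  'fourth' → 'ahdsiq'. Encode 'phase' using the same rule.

s(18)→n(13) and p(15)→c(2) fit y≡21x+25 (mod 26); the inverse of 21 mod 26 is 5. Each letter's alphabet position (a=0..z=25) is mapped through 21·x+25 mod 26 — an affine cipher.
For phase: p(15)→21·15+25≡2=c; h(7)→21·7+25≡16=q; a(0)→21·0+25≡25=z; s(18)→21·18+25≡13=n; e(4)→21·4+25≡5=f (all mod 26).

cqznf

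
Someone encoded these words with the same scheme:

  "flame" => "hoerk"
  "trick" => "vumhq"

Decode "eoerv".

clamp

In flame: f→h is +2, l→o is +3, a→e is +4, m→r is +5 — the shift increases by 1 each position. Each letter shifts forward by (position + 2), i.e. 2, 3, 4, … — the shift grows by one for each successive letter.
Reversing it on eoerv: e−2=c, o−3=l, e−4=a, r−5=m, v−6=p.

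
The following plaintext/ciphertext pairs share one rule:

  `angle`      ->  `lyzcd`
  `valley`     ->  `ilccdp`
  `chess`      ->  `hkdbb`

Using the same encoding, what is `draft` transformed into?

sqlom

a(0)→l(11) and n(13)→y(24) fit y≡11x+11 (mod 26); the inverse of 11 mod 26 is 19. This is an affine cipher: with a=0,…,z=25, each position x becomes (11x+11) mod 26.
On draft: d(3)→11·3+11≡18=s; r(17)→11·17+11≡16=q; a(0)→11·0+11≡11=l; f(5)→11·5+11≡14=o; t(19)→11·19+11≡12=m (all mod 26).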